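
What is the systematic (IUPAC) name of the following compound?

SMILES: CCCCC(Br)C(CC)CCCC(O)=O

Counting along the main chain through the –COOH group gives 10 carbons: the parent is decane.
A carboxylic acid (terminal –COOH) is the principal characteristic group, giving the suffix -oic acid.
The numbering direction is chosen so that the carboxylic acid carbon is C-1 by definition.
That gives a bromo group at C-6; an ethyl group at C-5.
Prefixes are listed alphabetically: bromo, ethyl.
The name is 6-bromo-5-ethyldecanoic acid.

6-bromo-5-ethyldecanoic acid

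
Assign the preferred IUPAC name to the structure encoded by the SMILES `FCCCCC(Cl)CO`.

The longest carbon chain that includes the –OH group has 6 carbons, so the parent hydride is hexane.
The highest-priority functional group is an alcohol (–OH), so the name ends in -ol.
Number the chain so that numbering from this end puts the hydroxyl group at C-1 rather than C-6.
With this numbering: the hydroxyl at C-1; a chloro group at C-2; a fluoro group at C-6.
The substituents are ordered alphabetically, ignoring any di-/tri- multipliers.
The name is 2-chloro-6-fluorohexan-1-ol.

2-chloro-6-fluorohexan-1-ol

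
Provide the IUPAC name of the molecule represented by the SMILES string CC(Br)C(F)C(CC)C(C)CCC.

2-bromo-4-ethyl-3-fluoro-5-methyloctane

The longest continuous carbon chain has 8 atoms, so the parent hydride is octane.
Number the chain so that the substituent locant set {2,3,4,5} is lower than {4,5,6,7} at the first point of difference.
With this numbering: a bromo group at C-2; an ethyl group at C-4; a fluoro group at C-3; a methyl group at C-5.
Prefixes are listed alphabetically: bromo, ethyl, fluoro, methyl.
Assembling the pieces gives 2-bromo-4-ethyl-3-fluoro-5-methyloctane.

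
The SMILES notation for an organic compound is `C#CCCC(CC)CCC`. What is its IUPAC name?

Counting along the main chain through the multiple bond gives 8 carbons: the parent is octane.
A C≡C triple bond in the chain gives the infix -yne-.
Number the chain so that numbering from this end puts the triple bond at C-1 rather than C-7.
That gives the triple bond between C-1 and C-2; an ethyl group at C-5.
The name is 5-ethyloct-1-yne.

5-ethyloct-1-yne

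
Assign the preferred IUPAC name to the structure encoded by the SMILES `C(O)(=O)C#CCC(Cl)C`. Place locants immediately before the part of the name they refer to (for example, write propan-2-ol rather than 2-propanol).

The longest carbon chain that includes the –COOH group and the multiple bond has 6 carbons, so the parent hydride is hexane.
The principal characteristic group is a carboxylic acid (terminal –COOH), named with the suffix -oic acid.
There is one C≡C triple bond, indicated by the ending -yne.
The numbering direction is chosen so that the carboxylic acid carbon is C-1 by definition.
That gives the triple bond between C-2 and C-3; a chloro group at C-5.
Assembling the pieces gives 5-chlorohex-2-ynoic acid.

5-chlorohex-2-ynoic acid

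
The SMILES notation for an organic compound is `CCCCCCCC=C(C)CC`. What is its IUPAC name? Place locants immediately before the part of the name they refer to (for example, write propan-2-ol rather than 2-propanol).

The longest carbon chain that includes the multiple bond has 11 carbons, so the parent hydride is undecane.
The chain contains a C=C double bond, so the unsaturation ending is -ene.
Choose the numbering such that numbering from this end puts the double bond at C-3 rather than C-8.
This places the double bond between C-3 and C-4; a methyl group at C-3.
Putting it together: 3-methylundec-3-ene.

3-methylundec-3-ene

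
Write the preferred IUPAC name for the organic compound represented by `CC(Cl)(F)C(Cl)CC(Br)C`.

The parent chain contains 6 carbons (hexane).
Number the chain so that the substituent locant set {2,2,3,5} is lower than {2,4,5,5} at the first point of difference.
That gives a bromo group at C-5; chloro groups at C-2 and C-3; a fluoro group at C-2.
Prefixes are listed alphabetically: bromo, chloro, fluoro.
Assembling the pieces gives 5-bromo-2,3-dichloro-2-fluorohexane.

5-bromo-2,3-dichloro-2-fluorohexane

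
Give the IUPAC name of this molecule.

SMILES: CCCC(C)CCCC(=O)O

5-methyloctanoic acid

The longest chain bearing the –COOH group is 8 carbons long (octane).
The principal characteristic group is a carboxylic acid (terminal –COOH), named with the suffix -oic acid.
Choose the numbering such that the carboxylic acid carbon is C-1 by definition.
That gives a methyl group at C-5.
Assembling the pieces gives 5-methyloctanoic acid.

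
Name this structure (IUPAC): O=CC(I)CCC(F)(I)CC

5-fluoro-2,5-diiodoheptanal

The longest chain bearing the –CHO group is 7 carbons long (heptane).
The principal characteristic group is an aldehyde (terminal –CHO), named with the suffix -al.
Choose the numbering such that the aldehyde carbon is C-1 by definition.
This places a fluoro group at C-5; iodo groups at C-2 and C-5.
The substituents are ordered alphabetically, ignoring any di-/tri- multipliers.
Putting it together: 5-fluoro-2,5-diiodoheptanal.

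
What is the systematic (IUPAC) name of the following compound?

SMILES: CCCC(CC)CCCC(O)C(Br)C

The longest chain bearing the –OH group is 10 carbons long (decane).
The highest-priority functional group is an alcohol (–OH), so the name ends in -ol.
Choose the numbering such that numbering from this end puts the hydroxyl group at C-3 rather than C-8.
With this numbering: the hydroxyl at C-3; a bromo group at C-2; an ethyl group at C-7.
Substituent prefixes are cited in alphabetical order (multiplying prefixes like di-/tri- are ignored for ordering).
The name is 2-bromo-7-ethyldecan-3-ol.

2-bromo-7-ethyldecan-3-ol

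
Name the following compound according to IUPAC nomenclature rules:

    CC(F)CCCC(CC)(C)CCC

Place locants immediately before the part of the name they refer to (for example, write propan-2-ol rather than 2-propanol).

The longest carbon chain is 9 atoms: the parent is nonane.
Choose the numbering such that the substituent locant set {2,6,6} is lower than {4,4,8} at the first point of difference.
With this numbering: an ethyl group at C-6; a fluoro group at C-2; a methyl group at C-6.
Substituent prefixes are cited in alphabetical order (multiplying prefixes like di-/tri- are ignored for ordering).
Putting it together: 6-ethyl-2-fluoro-6-methylnonane.

6-ethyl-2-fluoro-6-methylnonane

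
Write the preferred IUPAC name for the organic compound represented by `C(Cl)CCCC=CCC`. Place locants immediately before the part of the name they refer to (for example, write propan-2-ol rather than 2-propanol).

The longest carbon chain that includes the multiple bond has 8 carbons, so the parent hydride is octane.
The chain contains a C=C double bond, so the unsaturation ending is -ene.
The numbering direction is chosen so that numbering from this end puts the double bond at C-3 rather than C-5.
This places the double bond between C-3 and C-4; a chloro group at C-8.
Assembling the pieces gives 8-chlorooct-3-ene.

8-chlorooct-3-ene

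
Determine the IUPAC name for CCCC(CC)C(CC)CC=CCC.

The longest chain bearing the multiple bond is 10 carbons long (decane).
There is one C=C double bond, indicated by the ending -ene.
Choose the numbering such that numbering from this end puts the double bond at C-3 rather than C-7.
This places the double bond between C-3 and C-4; ethyl groups at C-6 and C-7.
Putting it together: 6,7-diethyldec-3-ene.

6,7-diethyldec-3-ene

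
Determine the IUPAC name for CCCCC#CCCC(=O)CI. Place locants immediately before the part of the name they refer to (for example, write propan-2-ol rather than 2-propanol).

The longest carbon chain that includes the carbonyl and the multiple bond has 10 carbons, so the parent hydride is decane.
The principal characteristic group is a ketone (C=O on an internal carbon), named with the suffix -one.
The chain contains a C≡C triple bond, so the unsaturation ending is -yne.
Choose the numbering such that numbering from this end puts the carbonyl group at C-2 rather than C-9.
This places the carbonyl at C-2; the triple bond between C-5 and C-6; an iodo group at C-1.
Assembling the pieces gives 1-iododec-5-yn-2-one.

1-iododec-5-yn-2-one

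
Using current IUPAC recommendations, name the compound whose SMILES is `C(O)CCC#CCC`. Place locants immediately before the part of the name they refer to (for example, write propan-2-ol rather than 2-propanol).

Counting along the main chain through the –OH group and the multiple bond gives 7 carbons: the parent is heptane.
The highest-priority functional group is an alcohol (–OH), so the name ends in -ol.
There is one C≡C triple bond, indicated by the ending -yne.
Choose the numbering such that numbering from this end puts the hydroxyl group at C-1 rather than C-7.
This places the hydroxyl at C-1; the triple bond between C-4 and C-5.
The name is hept-4-yn-1-ol.

hept-4-yn-1-ol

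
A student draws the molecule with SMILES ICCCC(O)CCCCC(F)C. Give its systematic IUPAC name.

9-fluoro-1-iododecan-4-ol

The longest chain bearing the –OH group is 10 carbons long (decane).
The highest-priority functional group is an alcohol (–OH), so the name ends in -ol.
Number the chain so that numbering from this end puts the hydroxyl group at C-4 rather than C-7.
This places the hydroxyl at C-4; a fluoro group at C-9; an iodo group at C-1.
The substituents are ordered alphabetically, ignoring any di-/tri- multipliers.
Assembling the pieces gives 9-fluoro-1-iododecan-4-ol.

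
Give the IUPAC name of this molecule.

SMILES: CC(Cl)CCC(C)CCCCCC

The longest carbon chain is 11 atoms: the parent is undecane.
Choose the numbering such that the substituent locant set {2,5} is lower than {7,10} at the first point of difference.
This places a chloro group at C-2; a methyl group at C-5.
Substituent prefixes are cited in alphabetical order (multiplying prefixes like di-/tri- are ignored for ordering).
The name is 2-chloro-5-methylundecane.

2-chloro-5-methylundecane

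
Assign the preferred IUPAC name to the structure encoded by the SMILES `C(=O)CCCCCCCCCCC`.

dodecanal

The longest chain bearing the –CHO group is 12 carbons long (dodecane).
An aldehyde (terminal –CHO) is the principal characteristic group, giving the suffix -al.
The numbering direction is chosen so that the aldehyde carbon is C-1 by definition.
Assembling the pieces gives dodecanal.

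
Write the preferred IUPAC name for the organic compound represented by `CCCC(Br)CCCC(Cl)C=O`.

Counting along the main chain through the –CHO group gives 9 carbons: the parent is nonane.
The principal characteristic group is an aldehyde (terminal –CHO), named with the suffix -al.
The numbering direction is chosen so that the aldehyde carbon is C-1 by definition.
This places a bromo group at C-6; a chloro group at C-2.
The substituents are ordered alphabetically, ignoring any di-/tri- multipliers.
Putting it together: 6-bromo-2-chlorononanal.

6-bromo-2-chlorononanal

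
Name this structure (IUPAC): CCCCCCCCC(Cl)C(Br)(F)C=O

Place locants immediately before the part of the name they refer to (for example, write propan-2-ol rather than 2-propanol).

2-bromo-3-chloro-2-fluoroundecanal

The longest chain bearing the –CHO group is 11 carbons long (undecane).
The principal characteristic group is an aldehyde (terminal –CHO), named with the suffix -al.
Number the chain so that the aldehyde carbon is C-1 by definition.
This places a bromo group at C-2; a chloro group at C-3; a fluoro group at C-2.
Substituent prefixes are cited in alphabetical order (multiplying prefixes like di-/tri- are ignored for ordering).
Assembling the pieces gives 2-bromo-3-chloro-2-fluoroundecanal.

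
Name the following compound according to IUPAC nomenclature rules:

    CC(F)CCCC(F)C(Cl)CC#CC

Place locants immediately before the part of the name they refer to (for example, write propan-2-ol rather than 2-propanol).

5-chloro-6,10-difluoroundec-2-yne

Counting along the main chain through the multiple bond gives 11 carbons: the parent is undecane.
The chain contains a C≡C triple bond, so the unsaturation ending is -yne.
Choose the numbering such that numbering from this end puts the triple bond at C-2 rather than C-9.
That gives the triple bond between C-2 and C-3; a chloro group at C-5; fluoro groups at C-6 and C-10.
Substituent prefixes are cited in alphabetical order (multiplying prefixes like di-/tri- are ignored for ordering).
Assembling the pieces gives 5-chloro-6,10-difluoroundec-2-yne.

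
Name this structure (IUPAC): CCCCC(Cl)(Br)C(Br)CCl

2,3-dibromo-1,3-dichloroheptane

The longest continuous carbon chain has 7 atoms, so the parent hydride is heptane.
Number the chain so that the substituent locant set {1,2,3,3} is lower than {5,5,6,7} at the first point of difference.
This places bromo groups at C-2 and C-3; chloro groups at C-1 and C-3.
Prefixes are listed alphabetically: bromo, chloro.
Assembling the pieces gives 2,3-dibromo-1,3-dichloroheptane.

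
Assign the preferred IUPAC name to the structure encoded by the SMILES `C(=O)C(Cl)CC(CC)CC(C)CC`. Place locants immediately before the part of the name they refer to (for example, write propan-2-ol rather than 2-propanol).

2-chloro-4-ethyl-6-methyloctanal

The longest carbon chain that includes the –CHO group has 8 carbons, so the parent hydride is octane.
The principal characteristic group is an aldehyde (terminal –CHO), named with the suffix -al.
The numbering direction is chosen so that the aldehyde carbon is C-1 by definition.
With this numbering: a chloro group at C-2; an ethyl group at C-4; a methyl group at C-6.
Prefixes are listed alphabetically: chloro, ethyl, methyl.
The name is 2-chloro-4-ethyl-6-methyloctanal.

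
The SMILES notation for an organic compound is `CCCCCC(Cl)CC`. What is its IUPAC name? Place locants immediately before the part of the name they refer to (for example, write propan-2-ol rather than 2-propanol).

3-chlorooctane

The longest continuous carbon chain has 8 atoms, so the parent hydride is octane.
The numbering direction is chosen so that the substituent locant set {3} is lower than {6} at the first point of difference.
This places a chloro group at C-3.
The name is 3-chlorooctane.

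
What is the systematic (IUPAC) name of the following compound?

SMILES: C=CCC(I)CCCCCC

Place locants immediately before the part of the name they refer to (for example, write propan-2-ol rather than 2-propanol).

The longest carbon chain that includes the multiple bond has 10 carbons, so the parent hydride is decane.
A C=C double bond in the chain gives the infix -ene-.
Number the chain so that numbering from this end puts the double bond at C-1 rather than C-9.
That gives the double bond between C-1 and C-2; an iodo group at C-4.
The name is 4-iododec-1-ene.

4-iododec-1-ene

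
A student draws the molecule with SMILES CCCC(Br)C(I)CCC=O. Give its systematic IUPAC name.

Counting along the main chain through the –CHO group gives 8 carbons: the parent is octane.
The highest-priority functional group is an aldehyde (terminal –CHO), so the name ends in -al.
Choose the numbering such that the aldehyde carbon is C-1 by definition.
With this numbering: a bromo group at C-5; an iodo group at C-4.
Substituent prefixes are cited in alphabetical order (multiplying prefixes like di-/tri- are ignored for ordering).
Putting it together: 5-bromo-4-iodooctanal.

5-bromo-4-iodooctanal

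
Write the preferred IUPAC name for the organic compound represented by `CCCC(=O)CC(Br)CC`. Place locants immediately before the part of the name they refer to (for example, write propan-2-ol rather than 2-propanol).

6-bromooctan-4-one

The longest chain bearing the carbonyl is 8 carbons long (octane).
The highest-priority functional group is a ketone (C=O on an internal carbon), so the name ends in -one.
Choose the numbering such that numbering from this end puts the carbonyl group at C-4 rather than C-5.
With this numbering: the carbonyl at C-4; a bromo group at C-6.
Assembling the pieces gives 6-bromooctan-4-one.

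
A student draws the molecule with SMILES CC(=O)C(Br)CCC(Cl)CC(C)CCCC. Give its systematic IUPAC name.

3-bromo-6-chloro-8-methyldodecan-2-one

Counting along the main chain through the carbonyl gives 12 carbons: the parent is dodecane.
The principal characteristic group is a ketone (C=O on an internal carbon), named with the suffix -one.
Number the chain so that numbering from this end puts the carbonyl group at C-2 rather than C-11.
This places the carbonyl at C-2; a bromo group at C-3; a chloro group at C-6; a methyl group at C-8.
Prefixes are listed alphabetically: bromo, chloro, methyl.
Assembling the pieces gives 3-bromo-6-chloro-8-methyldodecan-2-one.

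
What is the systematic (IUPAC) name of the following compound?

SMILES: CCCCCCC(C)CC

3-methylnonane

The longest continuous carbon chain has 9 atoms, so the parent hydride is nonane.
Number the chain so that the substituent locant set {3} is lower than {7} at the first point of difference.
This places a methyl group at C-3.
The name is 3-methylnonane.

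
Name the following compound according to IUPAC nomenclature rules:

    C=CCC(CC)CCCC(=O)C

The longest carbon chain that includes the carbonyl and the multiple bond has 9 carbons, so the parent hydride is nonane.
A ketone (C=O on an internal carbon) is the principal characteristic group, giving the suffix -one.
The chain contains a C=C double bond, so the unsaturation ending is -ene.
The numbering direction is chosen so that numbering from this end puts the carbonyl group at C-2 rather than C-8.
That gives the carbonyl at C-2; the double bond between C-8 and C-9; an ethyl group at C-6.
Putting it together: 6-ethylnon-8-en-2-one.

6-ethylnon-8-en-2-one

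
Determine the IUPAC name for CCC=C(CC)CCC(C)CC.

Counting along the main chain through the multiple bond gives 9 carbons: the parent is nonane.
The chain contains a C=C double bond, so the unsaturation ending is -ene.
Number the chain so that numbering from this end puts the double bond at C-3 rather than C-6.
That gives the double bond between C-3 and C-4; an ethyl group at C-4; a methyl group at C-7.
The substituents are ordered alphabetically, ignoring any di-/tri- multipliers.
The name is 4-ethyl-7-methylnon-3-ene.

4-ethyl-7-methylnon-3-ene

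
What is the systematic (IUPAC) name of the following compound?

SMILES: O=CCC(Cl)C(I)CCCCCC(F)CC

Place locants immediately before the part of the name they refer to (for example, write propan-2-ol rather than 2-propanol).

3-chloro-10-fluoro-4-iodododecanal

The longest carbon chain that includes the –CHO group has 12 carbons, so the parent hydride is dodecane.
The highest-priority functional group is an aldehyde (terminal –CHO), so the name ends in -al.
The numbering direction is chosen so that the aldehyde carbon is C-1 by definition.
This places a chloro group at C-3; a fluoro group at C-10; an iodo group at C-4.
The substituents are ordered alphabetically, ignoring any di-/tri- multipliers.
The name is 3-chloro-10-fluoro-4-iodododecanal.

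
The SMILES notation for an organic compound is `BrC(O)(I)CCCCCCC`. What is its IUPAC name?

Counting along the main chain through the –OH group gives 8 carbons: the parent is octane.
The highest-priority functional group is an alcohol (–OH), so the name ends in -ol.
Choose the numbering such that numbering from this end puts the hydroxyl group at C-1 rather than C-8.
That gives the hydroxyl at C-1; a bromo group at C-1; an iodo group at C-1.
The substituents are ordered alphabetically, ignoring any di-/tri- multipliers.
The name is 1-bromo-1-iodooctan-1-ol.

1-bromo-1-iodooctan-1-ol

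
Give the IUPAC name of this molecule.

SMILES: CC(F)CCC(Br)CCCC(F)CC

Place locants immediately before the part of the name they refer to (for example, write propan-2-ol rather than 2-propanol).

5-bromo-2,9-difluoroundecane

The longest carbon chain is 11 atoms: the parent is undecane.
Choose the numbering such that the substituent locant set {2,5,9} is lower than {3,7,10} at the first point of difference.
With this numbering: a bromo group at C-5; fluoro groups at C-2 and C-9.
Substituent prefixes are cited in alphabetical order (multiplying prefixes like di-/tri- are ignored for ordering).
Putting it together: 5-bromo-2,9-difluoroundecane.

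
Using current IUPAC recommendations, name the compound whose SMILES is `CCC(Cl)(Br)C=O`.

Counting along the main chain through the –CHO group gives 4 carbons: the parent is butane.
The principal characteristic group is an aldehyde (terminal –CHO), named with the suffix -al.
Number the chain so that the aldehyde carbon is C-1 by definition.
That gives a bromo group at C-2; a chloro group at C-2.
Substituent prefixes are cited in alphabetical order (multiplying prefixes like di-/tri- are ignored for ordering).
Assembling the pieces gives 2-bromo-2-chlorobutanal.

2-bromo-2-chlorobutanal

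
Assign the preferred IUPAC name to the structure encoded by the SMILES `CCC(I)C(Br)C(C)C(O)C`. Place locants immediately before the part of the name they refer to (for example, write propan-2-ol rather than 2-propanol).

4-bromo-5-iodo-3-methylheptan-2-ol

The longest chain bearing the –OH group is 7 carbons long (heptane).
An alcohol (–OH) is the principal characteristic group, giving the suffix -ol.
Number the chain so that numbering from this end puts the hydroxyl group at C-2 rather than C-6.
This places the hydroxyl at C-2; a bromo group at C-4; an iodo group at C-5; a methyl group at C-3.
The substituents are ordered alphabetically, ignoring any di-/tri- multipliers.
Putting it together: 4-bromo-5-iodo-3-methylheptan-2-ol.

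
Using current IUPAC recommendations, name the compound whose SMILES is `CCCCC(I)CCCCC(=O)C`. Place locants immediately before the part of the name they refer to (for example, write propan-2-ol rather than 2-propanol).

7-iodoundecan-2-one

Counting along the main chain through the carbonyl gives 11 carbons: the parent is undecane.
The highest-priority functional group is a ketone (C=O on an internal carbon), so the name ends in -one.
Number the chain so that numbering from this end puts the carbonyl group at C-2 rather than C-10.
That gives the carbonyl at C-2; an iodo group at C-7.
Assembling the pieces gives 7-iodoundecan-2-one.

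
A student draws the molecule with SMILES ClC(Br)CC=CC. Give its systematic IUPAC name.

5-bromo-5-chloropent-2-ene

Counting along the main chain through the multiple bond gives 5 carbons: the parent is pentane.
There is one C=C double bond, indicated by the ending -ene.
Number the chain so that numbering from this end puts the double bond at C-2 rather than C-3.
This places the double bond between C-2 and C-3; a bromo group at C-5; a chloro group at C-5.
The substituents are ordered alphabetically, ignoring any di-/tri- multipliers.
Assembling the pieces gives 5-bromo-5-chloropent-2-ene.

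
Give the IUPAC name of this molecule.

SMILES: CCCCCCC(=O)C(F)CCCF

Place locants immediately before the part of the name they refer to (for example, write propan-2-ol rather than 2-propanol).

Counting along the main chain through the carbonyl gives 11 carbons: the parent is undecane.
The principal characteristic group is a ketone (C=O on an internal carbon), named with the suffix -one.
The numbering direction is chosen so that numbering from this end puts the carbonyl group at C-5 rather than C-7.
That gives the carbonyl at C-5; fluoro groups at C-1 and C-4.
Putting it together: 1,4-difluoroundecan-5-one.

1,4-difluoroundecan-5-one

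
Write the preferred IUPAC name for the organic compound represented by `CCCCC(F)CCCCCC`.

The parent chain contains 11 carbons (undecane).
Choose the numbering such that the substituent locant set {5} is lower than {7} at the first point of difference.
This places a fluoro group at C-5.
Assembling the pieces gives 5-fluoroundecane.

5-fluoroundecane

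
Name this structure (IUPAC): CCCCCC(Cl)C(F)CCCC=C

The longest carbon chain that includes the multiple bond has 12 carbons, so the parent hydride is dodecane.
The chain contains a C=C double bond, so the unsaturation ending is -ene.
Choose the numbering such that numbering from this end puts the double bond at C-1 rather than C-11.
With this numbering: the double bond between C-1 and C-2; a chloro group at C-7; a fluoro group at C-6.
Prefixes are listed alphabetically: chloro, fluoro.
The name is 7-chloro-6-fluorododec-1-ene.

7-chloro-6-fluorododec-1-ene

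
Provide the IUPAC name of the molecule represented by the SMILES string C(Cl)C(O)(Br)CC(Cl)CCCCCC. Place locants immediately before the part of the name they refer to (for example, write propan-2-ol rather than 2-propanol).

2-bromo-1,4-dichlorodecan-2-ol

Counting along the main chain through the –OH group gives 10 carbons: the parent is decane.
The highest-priority functional group is an alcohol (–OH), so the name ends in -ol.
Choose the numbering such that numbering from this end puts the hydroxyl group at C-2 rather than C-9.
This places the hydroxyl at C-2; a bromo group at C-2; chloro groups at C-1 and C-4.
Prefixes are listed alphabetically: bromo, chloro.
Putting it together: 2-bromo-1,4-dichlorodecan-2-ol.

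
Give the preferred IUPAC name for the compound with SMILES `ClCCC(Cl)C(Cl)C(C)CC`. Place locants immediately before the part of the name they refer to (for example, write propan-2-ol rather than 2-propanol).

The parent chain contains 7 carbons (heptane).
The numbering direction is chosen so that the substituent locant set {1,3,4,5} is lower than {3,4,5,7} at the first point of difference.
This places chloro groups at C-1 and C-3 and C-4; a methyl group at C-5.
The substituents are ordered alphabetically, ignoring any di-/tri- multipliers.
The name is 1,3,4-trichloro-5-methylheptane.

1,3,4-trichloro-5-methylheptane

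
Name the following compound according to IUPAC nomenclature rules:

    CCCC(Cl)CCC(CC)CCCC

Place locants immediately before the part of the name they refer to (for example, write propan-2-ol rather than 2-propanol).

4-chloro-7-ethylundecane

The parent chain contains 11 carbons (undecane).
The numbering direction is chosen so that the substituent locant set {4,7} is lower than {5,8} at the first point of difference.
This places a chloro group at C-4; an ethyl group at C-7.
Substituent prefixes are cited in alphabetical order (multiplying prefixes like di-/tri- are ignored for ordering).
Assembling the pieces gives 4-chloro-7-ethylundecane.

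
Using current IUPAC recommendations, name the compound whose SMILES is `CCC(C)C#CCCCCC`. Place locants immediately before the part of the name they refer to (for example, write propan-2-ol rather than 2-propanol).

3-methyldec-4-yne

Counting along the main chain through the multiple bond gives 10 carbons: the parent is decane.
The chain contains a C≡C triple bond, so the unsaturation ending is -yne.
Choose the numbering such that numbering from this end puts the triple bond at C-4 rather than C-6.
This places the triple bond between C-4 and C-5; a methyl group at C-3.
Putting it together: 3-methyldec-4-yne.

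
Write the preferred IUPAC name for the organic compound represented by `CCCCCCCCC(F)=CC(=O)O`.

The longest chain bearing the –COOH group and the multiple bond is 11 carbons long (undecane).
A carboxylic acid (terminal –COOH) is the principal characteristic group, giving the suffix -oic acid.
There is one C=C double bond, indicated by the ending -ene.
Number the chain so that the carboxylic acid carbon is C-1 by definition.
With this numbering: the double bond between C-2 and C-3; a fluoro group at C-3.
Putting it together: 3-fluoroundec-2-enoic acid.

3-fluoroundec-2-enoic acid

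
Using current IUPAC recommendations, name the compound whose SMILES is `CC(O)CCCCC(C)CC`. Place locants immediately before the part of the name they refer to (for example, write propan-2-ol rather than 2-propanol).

Counting along the main chain through the –OH group gives 9 carbons: the parent is nonane.
The highest-priority functional group is an alcohol (–OH), so the name ends in -ol.
Number the chain so that numbering from this end puts the hydroxyl group at C-2 rather than C-8.
This places the hydroxyl at C-2; a methyl group at C-7.
The name is 7-methylnonan-2-ol.

7-methylnonan-2-ol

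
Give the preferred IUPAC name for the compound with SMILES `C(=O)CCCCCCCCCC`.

undecanal

The longest carbon chain that includes the –CHO group has 11 carbons, so the parent hydride is undecane.
The principal characteristic group is an aldehyde (terminal –CHO), named with the suffix -al.
Choose the numbering such that the aldehyde carbon is C-1 by definition.
Putting it together: undecanal.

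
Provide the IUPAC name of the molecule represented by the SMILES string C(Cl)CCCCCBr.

1-bromo-6-chlorohexane

The longest carbon chain is 6 atoms: the parent is hexane.
Choose the numbering such that the locant sets are identical either way, so the alphabetically earlier bromo substituent takes the lower locant (1 rather than 6).
With this numbering: a bromo group at C-1; a chloro group at C-6.
Substituent prefixes are cited in alphabetical order (multiplying prefixes like di-/tri- are ignored for ordering).
Assembling the pieces gives 1-bromo-6-chlorohexane.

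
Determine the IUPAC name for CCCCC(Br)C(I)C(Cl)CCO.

The longest chain bearing the –OH group is 9 carbons long (nonane).
The principal characteristic group is an alcohol (–OH), named with the suffix -ol.
Number the chain so that numbering from this end puts the hydroxyl group at C-1 rather than C-9.
That gives the hydroxyl at C-1; a bromo group at C-5; a chloro group at C-3; an iodo group at C-4.
The substituents are ordered alphabetically, ignoring any di-/tri- multipliers.
Assembling the pieces gives 5-bromo-3-chloro-4-iodononan-1-ol.

5-bromo-3-chloro-4-iodononan-1-ol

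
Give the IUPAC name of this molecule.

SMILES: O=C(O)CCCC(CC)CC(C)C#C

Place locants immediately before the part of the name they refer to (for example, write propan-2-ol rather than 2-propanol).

5-ethyl-7-methylnon-8-ynoic acid

Counting along the main chain through the –COOH group and the multiple bond gives 9 carbons: the parent is nonane.
The principal characteristic group is a carboxylic acid (terminal –COOH), named with the suffix -oic acid.
A C≡C triple bond in the chain gives the infix -yne-.
Number the chain so that the carboxylic acid carbon is C-1 by definition.
This places the triple bond between C-8 and C-9; an ethyl group at C-5; a methyl group at C-7.
The substituents are ordered alphabetically, ignoring any di-/tri- multipliers.
The name is 5-ethyl-7-methylnon-8-ynoic acid.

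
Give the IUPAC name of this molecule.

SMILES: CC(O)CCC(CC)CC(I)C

5-ethyl-7-iodooctan-2-ol

Counting along the main chain through the –OH group gives 8 carbons: the parent is octane.
The highest-priority functional group is an alcohol (–OH), so the name ends in -ol.
The numbering direction is chosen so that numbering from this end puts the hydroxyl group at C-2 rather than C-7.
This places the hydroxyl at C-2; an ethyl group at C-5; an iodo group at C-7.
Substituent prefixes are cited in alphabetical order (multiplying prefixes like di-/tri- are ignored for ordering).
Assembling the pieces gives 5-ethyl-7-iodooctan-2-ol.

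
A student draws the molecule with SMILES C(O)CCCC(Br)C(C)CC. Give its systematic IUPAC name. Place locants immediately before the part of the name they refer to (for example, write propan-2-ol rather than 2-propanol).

The longest chain bearing the –OH group is 8 carbons long (octane).
The principal characteristic group is an alcohol (–OH), named with the suffix -ol.
Number the chain so that numbering from this end puts the hydroxyl group at C-1 rather than C-8.
That gives the hydroxyl at C-1; a bromo group at C-5; a methyl group at C-6.
Substituent prefixes are cited in alphabetical order (multiplying prefixes like di-/tri- are ignored for ordering).
The name is 5-bromo-6-methyloctan-1-ol.

5-bromo-6-methyloctan-1-ol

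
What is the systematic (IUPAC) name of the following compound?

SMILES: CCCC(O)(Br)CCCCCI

Counting along the main chain through the –OH group gives 9 carbons: the parent is nonane.
The highest-priority functional group is an alcohol (–OH), so the name ends in -ol.
Choose the numbering such that numbering from this end puts the hydroxyl group at C-4 rather than C-6.
That gives the hydroxyl at C-4; a bromo group at C-4; an iodo group at C-9.
Substituent prefixes are cited in alphabetical order (multiplying prefixes like di-/tri- are ignored for ordering).
Assembling the pieces gives 4-bromo-9-iodononan-4-ol.

4-bromo-9-iodononan-4-ol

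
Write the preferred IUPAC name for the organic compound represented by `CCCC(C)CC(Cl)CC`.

The longest continuous carbon chain has 8 atoms, so the parent hydride is octane.
Choose the numbering such that the substituent locant set {3,5} is lower than {4,6} at the first point of difference.
With this numbering: a chloro group at C-3; a methyl group at C-5.
Prefixes are listed alphabetically: chloro, methyl.
Assembling the pieces gives 3-chloro-5-methyloctane.

3-chloro-5-methyloctane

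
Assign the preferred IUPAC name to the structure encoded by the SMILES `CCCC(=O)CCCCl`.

Counting along the main chain through the carbonyl gives 7 carbons: the parent is heptane.
The principal characteristic group is a ketone (C=O on an internal carbon), named with the suffix -one.
Choose the numbering such that the substituent locant set {1} is lower than {7} at the first point of difference.
This places the carbonyl at C-4; a chloro group at C-1.
Assembling the pieces gives 1-chloroheptan-4-one.

1-chloroheptan-4-one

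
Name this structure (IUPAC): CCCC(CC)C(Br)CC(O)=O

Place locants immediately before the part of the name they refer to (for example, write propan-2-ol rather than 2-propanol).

Counting along the main chain through the –COOH group gives 7 carbons: the parent is heptane.
The principal characteristic group is a carboxylic acid (terminal –COOH), named with the suffix -oic acid.
The numbering direction is chosen so that the carboxylic acid carbon is C-1 by definition.
With this numbering: a bromo group at C-3; an ethyl group at C-4.
Substituent prefixes are cited in alphabetical order (multiplying prefixes like di-/tri- are ignored for ordering).
The name is 3-bromo-4-ethylheptanoic acid.

3-bromo-4-ethylheptanoic acid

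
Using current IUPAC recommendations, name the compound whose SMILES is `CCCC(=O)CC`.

The longest carbon chain that includes the carbonyl has 6 carbons, so the parent hydride is hexane.
The highest-priority functional group is a ketone (C=O on an internal carbon), so the name ends in -one.
Choose the numbering such that numbering from this end puts the carbonyl group at C-3 rather than C-4.
With this numbering: the carbonyl at C-3.
Putting it together: hexan-3-one.

hexan-3-one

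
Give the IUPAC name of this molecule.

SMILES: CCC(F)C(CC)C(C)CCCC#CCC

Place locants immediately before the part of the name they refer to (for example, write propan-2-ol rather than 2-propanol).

9-ethyl-10-fluoro-8-methyldodec-3-yne

The longest chain bearing the multiple bond is 12 carbons long (dodecane).
The chain contains a C≡C triple bond, so the unsaturation ending is -yne.
Choose the numbering such that numbering from this end puts the triple bond at C-3 rather than C-9.
That gives the triple bond between C-3 and C-4; an ethyl group at C-9; a fluoro group at C-10; a methyl group at C-8.
Substituent prefixes are cited in alphabetical order (multiplying prefixes like di-/tri- are ignored for ordering).
The name is 9-ethyl-10-fluoro-8-methyldodec-3-yne.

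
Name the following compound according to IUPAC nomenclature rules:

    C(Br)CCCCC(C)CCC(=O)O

The longest carbon chain that includes the –COOH group has 9 carbons, so the parent hydride is nonane.
A carboxylic acid (terminal –COOH) is the principal characteristic group, giving the suffix -oic acid.
The numbering direction is chosen so that the carboxylic acid carbon is C-1 by definition.
With this numbering: a bromo group at C-9; a methyl group at C-4.
The substituents are ordered alphabetically, ignoring any di-/tri- multipliers.
Putting it together: 9-bromo-4-methylnonanoic acid.

9-bromo-4-methylnonanoic acid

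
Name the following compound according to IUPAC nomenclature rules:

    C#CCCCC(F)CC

Counting along the main chain through the multiple bond gives 8 carbons: the parent is octane.
There is one C≡C triple bond, indicated by the ending -yne.
The numbering direction is chosen so that numbering from this end puts the triple bond at C-1 rather than C-7.
With this numbering: the triple bond between C-1 and C-2; a fluoro group at C-6.
The name is 6-fluorooct-1-yne.

6-fluorooct-1-yne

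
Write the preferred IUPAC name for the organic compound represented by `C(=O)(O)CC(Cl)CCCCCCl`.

3,8-dichlorooctanoic acid

Counting along the main chain through the –COOH group gives 8 carbons: the parent is octane.
A carboxylic acid (terminal –COOH) is the principal characteristic group, giving the suffix -oic acid.
The numbering direction is chosen so that the carboxylic acid carbon is C-1 by definition.
With this numbering: chloro groups at C-3 and C-8.
The name is 3,8-dichlorooctanoic acid.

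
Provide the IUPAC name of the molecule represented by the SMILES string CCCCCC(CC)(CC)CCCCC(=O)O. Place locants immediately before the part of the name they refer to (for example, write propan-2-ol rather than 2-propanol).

6,6-diethylundecanoic acid

The longest chain bearing the –COOH group is 11 carbons long (undecane).
The highest-priority functional group is a carboxylic acid (terminal –COOH), so the name ends in -oic acid.
Number the chain so that the carboxylic acid carbon is C-1 by definition.
This places two ethyl groups at C-6.
Assembling the pieces gives 6,6-diethylundecanoic acid.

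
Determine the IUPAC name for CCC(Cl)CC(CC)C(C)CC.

The longest continuous carbon chain has 8 atoms, so the parent hydride is octane.
Choose the numbering such that the substituent locant set {3,4,6} is lower than {3,5,6} at the first point of difference.
This places a chloro group at C-6; an ethyl group at C-4; a methyl group at C-3.
The substituents are ordered alphabetically, ignoring any di-/tri- multipliers.
The name is 6-chloro-4-ethyl-3-methyloctane.

6-chloro-4-ethyl-3-methyloctane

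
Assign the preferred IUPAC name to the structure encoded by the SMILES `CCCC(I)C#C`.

The longest carbon chain that includes the multiple bond has 6 carbons, so the parent hydride is hexane.
A C≡C triple bond in the chain gives the infix -yne-.
The numbering direction is chosen so that numbering from this end puts the triple bond at C-1 rather than C-5.
That gives the triple bond between C-1 and C-2; an iodo group at C-3.
Putting it together: 3-iodohex-1-yne.

3-iodohex-1-yne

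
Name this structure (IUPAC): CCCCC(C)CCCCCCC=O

8-methyldodecanal

The longest carbon chain that includes the –CHO group has 12 carbons, so the parent hydride is dodecane.
The highest-priority functional group is an aldehyde (terminal –CHO), so the name ends in -al.
Choose the numbering such that the aldehyde carbon is C-1 by definition.
That gives a methyl group at C-8.
The name is 8-methyldodecanal.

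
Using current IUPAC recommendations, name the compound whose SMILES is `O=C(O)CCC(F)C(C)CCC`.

4-fluoro-5-methyloctanoic acid

Counting along the main chain through the –COOH group gives 8 carbons: the parent is octane.
A carboxylic acid (terminal –COOH) is the principal characteristic group, giving the suffix -oic acid.
Number the chain so that the carboxylic acid carbon is C-1 by definition.
With this numbering: a fluoro group at C-4; a methyl group at C-5.
Substituent prefixes are cited in alphabetical order (multiplying prefixes like di-/tri- are ignored for ordering).
The name is 4-fluoro-5-methyloctanoic acid.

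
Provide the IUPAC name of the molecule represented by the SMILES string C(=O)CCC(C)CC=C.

Counting along the main chain through the –CHO group and the multiple bond gives 7 carbons: the parent is heptane.
An aldehyde (terminal –CHO) is the principal characteristic group, giving the suffix -al.
A C=C double bond in the chain gives the infix -ene-.
Choose the numbering such that the aldehyde carbon is C-1 by definition.
That gives the double bond between C-6 and C-7; a methyl group at C-4.
The name is 4-methylhept-6-enal.

4-methylhept-6-enal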